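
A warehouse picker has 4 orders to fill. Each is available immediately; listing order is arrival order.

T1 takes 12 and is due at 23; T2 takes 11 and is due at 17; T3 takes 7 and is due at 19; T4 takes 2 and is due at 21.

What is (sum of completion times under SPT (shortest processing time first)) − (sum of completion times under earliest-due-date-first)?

-18

SPT (increasing processing time): T4 T3 T2 T1.
T4: 0→2
T3: 2→9
T2: 9→20
T1: 20→32
Sum = 2+9+20+32 = 63.
EDD (increasing due date): T2 T3 T4 T1.
T2: 0→11
T3: 11→18
T4: 18→20
T1: 20→32
Sum = 11+18+20+32 = 81.
Difference = 63 − 81 = -18.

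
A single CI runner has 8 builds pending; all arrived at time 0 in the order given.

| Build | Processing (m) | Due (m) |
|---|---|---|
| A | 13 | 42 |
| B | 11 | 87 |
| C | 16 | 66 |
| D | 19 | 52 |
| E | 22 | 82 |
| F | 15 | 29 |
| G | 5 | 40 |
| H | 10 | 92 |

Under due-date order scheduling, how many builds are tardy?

4

EDD (increasing due date): F G A D C E B H.
F: 0→15, due 29, tardiness 0
G: 15→20, due 40, tardiness 0
A: 20→33, due 42, tardiness 0
D: 33→52, due 52, tardiness 0
C: 52→68, due 66, tardiness 2
E: 68→90, due 82, tardiness 8
B: 90→101, due 87, tardiness 14
H: 101→111, due 92, tardiness 19
Late builds: 4.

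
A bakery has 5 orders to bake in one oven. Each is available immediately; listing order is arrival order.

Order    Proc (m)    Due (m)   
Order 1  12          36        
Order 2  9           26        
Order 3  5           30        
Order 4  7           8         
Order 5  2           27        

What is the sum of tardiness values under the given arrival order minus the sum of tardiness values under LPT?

2

FIFO (arrival order): Order 1 Order 2 Order 3 Order 4 Order 5.
Order 1: 0→12, due 36, tardiness 0
Order 2: 12→21, due 26, tardiness 0
Order 3: 21→26, due 30, tardiness 0
Order 4: 26→33, due 8, tardiness 25
Order 5: 33→35, due 27, tardiness 8
Sum = 0+0+0+25+8 = 33.
LPT (decreasing processing time): Order 1 Order 2 Order 4 Order 3 Order 5.
Order 1: 0→12, due 36, tardiness 0
Order 2: 12→21, due 26, tardiness 0
Order 4: 21→28, due 8, tardiness 20
Order 3: 28→33, due 30, tardiness 3
Order 5: 33→35, due 27, tardiness 8
Sum = 0+0+20+3+8 = 31.
Difference = 33 − 31 = 2.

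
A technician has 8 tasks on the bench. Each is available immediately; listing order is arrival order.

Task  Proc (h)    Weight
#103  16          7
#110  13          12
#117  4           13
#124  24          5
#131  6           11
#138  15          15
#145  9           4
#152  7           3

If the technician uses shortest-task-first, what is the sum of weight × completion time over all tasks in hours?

2555

SPT (increasing processing time): #117 #131 #152 #145 #110 #138 #103 #124.
#117: finishes 4, weight 13, w·C = 52
#131: finishes 10, weight 11, w·C = 110
#152: finishes 17, weight 3, w·C = 51
#145: finishes 26, weight 4, w·C = 104
#110: finishes 39, weight 12, w·C = 468
#138: finishes 54, weight 15, w·C = 810
#103: finishes 70, weight 7, w·C = 490
#124: finishes 94, weight 5, w·C = 470
Sum = 52+110+51+104+468+810+490+470 = 2555.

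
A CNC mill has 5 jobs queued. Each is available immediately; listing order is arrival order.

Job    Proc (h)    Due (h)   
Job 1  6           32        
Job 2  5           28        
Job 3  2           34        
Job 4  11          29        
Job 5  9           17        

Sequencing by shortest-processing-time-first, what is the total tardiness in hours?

SPT (increasing processing time): Job 3 Job 2 Job 1 Job 5 Job 4.
Job 3: 0→2, due 34, tardiness 0
Job 2: 2→7, due 28, tardiness 0
Job 1: 7→13, due 32, tardiness 0
Job 5: 13→22, due 17, tardiness 5
Job 4: 22→33, due 29, tardiness 4
Sum = 0+0+0+5+4 = 9.

9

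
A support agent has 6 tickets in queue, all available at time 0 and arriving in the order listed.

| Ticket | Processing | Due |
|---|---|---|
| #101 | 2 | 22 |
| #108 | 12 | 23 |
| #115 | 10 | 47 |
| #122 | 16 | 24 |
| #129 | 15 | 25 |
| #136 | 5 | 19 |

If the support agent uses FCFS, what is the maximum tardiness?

41

FIFO (arrival order): #101 #108 #115 #122 #129 #136.
#101: 0→2, due 22, tardiness 0
#108: 2→14, due 23, tardiness 0
#115: 14→24, due 47, tardiness 0
#122: 24→40, due 24, tardiness 16
#129: 40→55, due 25, tardiness 30
#136: 55→60, due 19, tardiness 41
Maximum = 41.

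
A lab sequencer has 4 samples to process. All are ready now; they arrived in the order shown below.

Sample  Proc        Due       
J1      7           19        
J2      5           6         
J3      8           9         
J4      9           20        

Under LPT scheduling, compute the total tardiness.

LPT (decreasing processing time): J4 J3 J1 J2.
J4: 0→9, due 20, tardiness 0
J3: 9→17, due 9, tardiness 8
J1: 17→24, due 19, tardiness 5
J2: 24→29, due 6, tardiness 23
Sum = 0+8+5+23 = 36.

36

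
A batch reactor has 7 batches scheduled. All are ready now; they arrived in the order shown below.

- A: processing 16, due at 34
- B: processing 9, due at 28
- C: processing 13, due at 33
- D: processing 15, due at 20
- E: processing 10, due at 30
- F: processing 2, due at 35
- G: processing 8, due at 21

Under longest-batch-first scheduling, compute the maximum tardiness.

50

LPT (decreasing processing time): A D C E B G F.
A: 0→16, due 34, tardiness 0
D: 16→31, due 20, tardiness 11
C: 31→44, due 33, tardiness 11
E: 44→54, due 30, tardiness 24
B: 54→63, due 28, tardiness 35
G: 63→71, due 21, tardiness 50
F: 71→73, due 35, tardiness 38
Maximum = 50.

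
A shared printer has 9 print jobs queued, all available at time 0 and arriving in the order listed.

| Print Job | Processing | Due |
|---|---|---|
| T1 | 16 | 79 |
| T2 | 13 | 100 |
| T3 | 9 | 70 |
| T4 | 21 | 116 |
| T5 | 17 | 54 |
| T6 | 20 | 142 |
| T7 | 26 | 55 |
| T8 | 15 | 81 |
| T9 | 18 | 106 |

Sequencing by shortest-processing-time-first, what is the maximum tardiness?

100

SPT (increasing processing time): T3 T2 T8 T1 T5 T9 T6 T4 T7.
T3: 0→9, due 70, tardiness 0
T2: 9→22, due 100, tardiness 0
T8: 22→37, due 81, tardiness 0
T1: 37→53, due 79, tardiness 0
T5: 53→70, due 54, tardiness 16
T9: 70→88, due 106, tardiness 0
T6: 88→108, due 142, tardiness 0
T4: 108→129, due 116, tardiness 13
T7: 129→155, due 55, tardiness 100
Maximum = 100.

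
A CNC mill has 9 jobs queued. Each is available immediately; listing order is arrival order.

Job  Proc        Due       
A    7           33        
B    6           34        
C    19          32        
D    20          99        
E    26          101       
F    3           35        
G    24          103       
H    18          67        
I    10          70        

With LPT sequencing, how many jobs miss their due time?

LPT (decreasing processing time): E G D C H I A B F.
E: 0→26, due 101, tardiness 0
G: 26→50, due 103, tardiness 0
D: 50→70, due 99, tardiness 0
C: 70→89, due 32, tardiness 57
H: 89→107, due 67, tardiness 40
I: 107→117, due 70, tardiness 47
A: 117→124, due 33, tardiness 91
B: 124→130, due 34, tardiness 96
F: 130→133, due 35, tardiness 98
Late jobs: 6.

6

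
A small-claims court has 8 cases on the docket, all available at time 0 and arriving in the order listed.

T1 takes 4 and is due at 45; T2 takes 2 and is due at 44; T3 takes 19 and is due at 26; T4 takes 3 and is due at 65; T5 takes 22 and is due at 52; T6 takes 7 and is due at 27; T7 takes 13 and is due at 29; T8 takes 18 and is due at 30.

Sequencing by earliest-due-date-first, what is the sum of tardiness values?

EDD (increasing due date): T3 T6 T7 T8 T2 T1 T5 T4.
T3: 0→19, due 26, tardiness 0
T6: 19→26, due 27, tardiness 0
T7: 26→39, due 29, tardiness 10
T8: 39→57, due 30, tardiness 27
T2: 57→59, due 44, tardiness 15
T1: 59→63, due 45, tardiness 18
T5: 63→85, due 52, tardiness 33
T4: 85→88, due 65, tardiness 23
Sum = 0+0+10+27+15+18+33+23 = 126.

126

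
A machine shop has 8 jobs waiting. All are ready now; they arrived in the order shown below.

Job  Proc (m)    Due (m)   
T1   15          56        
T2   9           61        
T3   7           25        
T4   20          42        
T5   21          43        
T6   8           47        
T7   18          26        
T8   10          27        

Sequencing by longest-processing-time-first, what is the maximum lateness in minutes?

LPT (decreasing processing time): T5 T4 T7 T1 T8 T2 T6 T3.
T5: 0→21, due 43, lateness -22
T4: 21→41, due 42, lateness -1
T7: 41→59, due 26, lateness 33
T1: 59→74, due 56, lateness 18
T8: 74→84, due 27, lateness 57
T2: 84→93, due 61, lateness 32
T6: 93→101, due 47, lateness 54
T3: 101→108, due 25, lateness 83
Maximum = 83.

83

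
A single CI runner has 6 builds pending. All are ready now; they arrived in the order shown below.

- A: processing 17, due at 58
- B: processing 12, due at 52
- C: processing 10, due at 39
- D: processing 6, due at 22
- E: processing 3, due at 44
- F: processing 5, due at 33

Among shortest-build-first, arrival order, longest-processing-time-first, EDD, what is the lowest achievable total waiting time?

SPT (increasing processing time): E F D C B A.
E: waits 0, runs 0→3
F: waits 3, runs 3→8
D: waits 8, runs 8→14
C: waits 14, runs 14→24
B: waits 24, runs 24→36
A: waits 36, runs 36→53
Sum = 0+3+8+14+24+36 = 85.
FIFO (arrival order): A B C D E F.
A: waits 0, runs 0→17
B: waits 17, runs 17→29
C: waits 29, runs 29→39
D: waits 39, runs 39→45
E: waits 45, runs 45→48
F: waits 48, runs 48→53
Sum = 0+17+29+39+45+48 = 178.
LPT (decreasing processing time): A B C D F E.
A: waits 0, runs 0→17
B: waits 17, runs 17→29
C: waits 29, runs 29→39
D: waits 39, runs 39→45
F: waits 45, runs 45→50
E: waits 50, runs 50→53
Sum = 0+17+29+39+45+50 = 180.
EDD (increasing due date): D F C E B A.
D: waits 0, runs 0→6
F: waits 6, runs 6→11
C: waits 11, runs 11→21
E: waits 21, runs 21→24
B: waits 24, runs 24→36
A: waits 36, runs 36→53
Sum = 0+6+11+21+24+36 = 98.
SPT 85, FIFO 178, LPT 180, EDD 98 → minimum 85.

85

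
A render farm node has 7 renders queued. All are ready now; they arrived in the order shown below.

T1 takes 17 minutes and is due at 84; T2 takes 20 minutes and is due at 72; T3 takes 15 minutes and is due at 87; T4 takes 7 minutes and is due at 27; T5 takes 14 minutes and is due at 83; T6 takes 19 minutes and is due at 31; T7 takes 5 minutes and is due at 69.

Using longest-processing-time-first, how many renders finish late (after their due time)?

4

LPT (decreasing processing time): T2 T6 T1 T3 T5 T4 T7.
T2: 0→20, due 72, tardiness 0
T6: 20→39, due 31, tardiness 8
T1: 39→56, due 84, tardiness 0
T3: 56→71, due 87, tardiness 0
T5: 71→85, due 83, tardiness 2
T4: 85→92, due 27, tardiness 65
T7: 92→97, due 69, tardiness 28
Late renders: 4.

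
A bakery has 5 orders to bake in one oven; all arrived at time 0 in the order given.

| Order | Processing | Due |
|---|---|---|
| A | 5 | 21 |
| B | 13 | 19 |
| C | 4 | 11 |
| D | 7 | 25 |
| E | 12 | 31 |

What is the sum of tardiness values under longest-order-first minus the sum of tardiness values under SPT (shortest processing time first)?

LPT (decreasing processing time): B E D A C.
B: 0→13, due 19, tardiness 0
E: 13→25, due 31, tardiness 0
D: 25→32, due 25, tardiness 7
A: 32→37, due 21, tardiness 16
C: 37→41, due 11, tardiness 30
Sum = 0+0+7+16+30 = 53.
SPT (increasing processing time): C A D E B.
C: 0→4, due 11, tardiness 0
A: 4→9, due 21, tardiness 0
D: 9→16, due 25, tardiness 0
E: 16→28, due 31, tardiness 0
B: 28→41, due 19, tardiness 22
Sum = 0+0+0+0+22 = 22.
Difference = 53 − 22 = 31.

31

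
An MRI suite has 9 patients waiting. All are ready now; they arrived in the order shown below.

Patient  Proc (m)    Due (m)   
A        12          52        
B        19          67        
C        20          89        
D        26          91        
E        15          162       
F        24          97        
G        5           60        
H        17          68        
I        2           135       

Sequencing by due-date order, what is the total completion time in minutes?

678

EDD (increasing due date): A G B H C D F I E.
A: 0→12
G: 12→17
B: 17→36
H: 36→53
C: 53→73
D: 73→99
F: 99→123
I: 123→125
E: 125→140
Sum = 12+17+36+53+73+99+123+125+140 = 678.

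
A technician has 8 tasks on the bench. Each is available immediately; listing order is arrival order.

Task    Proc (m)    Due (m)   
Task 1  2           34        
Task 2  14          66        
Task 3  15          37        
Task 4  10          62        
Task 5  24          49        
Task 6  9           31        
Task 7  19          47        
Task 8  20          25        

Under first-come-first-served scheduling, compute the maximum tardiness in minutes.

FIFO (arrival order): Task 1 Task 2 Task 3 Task 4 Task 5 Task 6 Task 7 Task 8.
Task 1: 0→2, due 34, tardiness 0
Task 2: 2→16, due 66, tardiness 0
Task 3: 16→31, due 37, tardiness 0
Task 4: 31→41, due 62, tardiness 0
Task 5: 41→65, due 49, tardiness 16
Task 6: 65→74, due 31, tardiness 43
Task 7: 74→93, due 47, tardiness 46
Task 8: 93→113, due 25, tardiness 88
Maximum = 88.

88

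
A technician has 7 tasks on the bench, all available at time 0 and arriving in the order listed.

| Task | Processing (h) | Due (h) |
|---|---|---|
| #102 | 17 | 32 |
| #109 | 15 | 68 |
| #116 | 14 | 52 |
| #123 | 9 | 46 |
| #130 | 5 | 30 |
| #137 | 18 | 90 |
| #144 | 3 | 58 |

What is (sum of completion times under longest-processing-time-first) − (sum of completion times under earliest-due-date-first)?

LPT (decreasing processing time): #137 #102 #109 #116 #123 #130 #144.
#137: 0→18
#102: 18→35
#109: 35→50
#116: 50→64
#123: 64→73
#130: 73→78
#144: 78→81
Sum = 18+35+50+64+73+78+81 = 399.
EDD (increasing due date): #130 #102 #123 #116 #144 #109 #137.
#130: 0→5
#102: 5→22
#123: 22→31
#116: 31→45
#144: 45→48
#109: 48→63
#137: 63→81
Sum = 5+22+31+45+48+63+81 = 295.
Difference = 399 − 295 = 104.

104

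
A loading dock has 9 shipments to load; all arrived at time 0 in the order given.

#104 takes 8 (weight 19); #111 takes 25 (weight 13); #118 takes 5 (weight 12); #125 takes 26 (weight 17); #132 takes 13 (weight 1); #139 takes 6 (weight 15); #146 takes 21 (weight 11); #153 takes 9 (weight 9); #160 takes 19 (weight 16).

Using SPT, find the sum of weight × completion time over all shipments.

6352

SPT (increasing processing time): #118 #139 #104 #153 #132 #160 #146 #111 #125.
#118: finishes 5, weight 12, w·C = 60
#139: finishes 11, weight 15, w·C = 165
#104: finishes 19, weight 19, w·C = 361
#153: finishes 28, weight 9, w·C = 252
#132: finishes 41, weight 1, w·C = 41
#160: finishes 60, weight 16, w·C = 960
#146: finishes 81, weight 11, w·C = 891
#111: finishes 106, weight 13, w·C = 1378
#125: finishes 132, weight 17, w·C = 2244
Sum = 60+165+361+252+41+960+891+1378+2244 = 6352.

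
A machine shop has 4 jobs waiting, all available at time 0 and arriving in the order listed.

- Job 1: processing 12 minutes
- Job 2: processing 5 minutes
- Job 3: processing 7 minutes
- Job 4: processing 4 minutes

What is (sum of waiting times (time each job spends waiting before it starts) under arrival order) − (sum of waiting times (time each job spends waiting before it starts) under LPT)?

FIFO (arrival order): Job 1 Job 2 Job 3 Job 4.
Job 1: waits 0, runs 0→12
Job 2: waits 12, runs 12→17
Job 3: waits 17, runs 17→24
Job 4: waits 24, runs 24→28
Sum = 0+12+17+24 = 53.
LPT (decreasing processing time): Job 1 Job 3 Job 2 Job 4.
Job 1: waits 0, runs 0→12
Job 3: waits 12, runs 12→19
Job 2: waits 19, runs 19→24
Job 4: waits 24, runs 24→28
Sum = 0+12+19+24 = 55.
Difference = 53 − 55 = -2.

-2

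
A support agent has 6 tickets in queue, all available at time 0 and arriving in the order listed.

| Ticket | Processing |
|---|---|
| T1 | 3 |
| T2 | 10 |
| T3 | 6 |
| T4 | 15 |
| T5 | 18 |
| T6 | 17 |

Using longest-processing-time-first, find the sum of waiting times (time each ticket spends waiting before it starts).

229

LPT (decreasing processing time): T5 T6 T4 T2 T3 T1.
T5: waits 0, runs 0→18
T6: waits 18, runs 18→35
T4: waits 35, runs 35→50
T2: waits 50, runs 50→60
T3: waits 60, runs 60→66
T1: waits 66, runs 66→69
Sum = 0+18+35+50+60+66 = 229.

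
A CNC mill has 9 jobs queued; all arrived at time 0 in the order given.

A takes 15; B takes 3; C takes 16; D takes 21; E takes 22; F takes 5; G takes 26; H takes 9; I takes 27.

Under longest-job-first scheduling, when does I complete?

27

LPT (decreasing processing time): I G E D C A H F B.
I: 0→27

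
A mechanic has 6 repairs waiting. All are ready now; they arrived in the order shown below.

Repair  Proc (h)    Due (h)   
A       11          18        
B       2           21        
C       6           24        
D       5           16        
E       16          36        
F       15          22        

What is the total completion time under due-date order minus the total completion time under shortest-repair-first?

26

EDD (increasing due date): D A B F C E.
D: 0→5
A: 5→16
B: 16→18
F: 18→33
C: 33→39
E: 39→55
Sum = 5+16+18+33+39+55 = 166.
SPT (increasing processing time): B D C A F E.
B: 0→2
D: 2→7
C: 7→13
A: 13→24
F: 24→39
E: 39→55
Sum = 2+7+13+24+39+55 = 140.
Difference = 166 − 140 = 26.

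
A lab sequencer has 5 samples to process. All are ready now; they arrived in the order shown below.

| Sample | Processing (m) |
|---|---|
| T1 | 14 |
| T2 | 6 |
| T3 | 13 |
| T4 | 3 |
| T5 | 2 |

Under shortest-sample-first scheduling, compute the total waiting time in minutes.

SPT (increasing processing time): T5 T4 T2 T3 T1.
T5: waits 0, runs 0→2
T4: waits 2, runs 2→5
T2: waits 5, runs 5→11
T3: waits 11, runs 11→24
T1: waits 24, runs 24→38
Sum = 0+2+5+11+24 = 42.

42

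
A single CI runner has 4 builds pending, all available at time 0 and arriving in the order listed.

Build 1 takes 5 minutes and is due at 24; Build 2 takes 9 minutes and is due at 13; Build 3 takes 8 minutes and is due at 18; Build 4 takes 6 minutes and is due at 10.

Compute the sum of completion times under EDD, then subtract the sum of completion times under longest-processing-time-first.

EDD (increasing due date): Build 4 Build 2 Build 3 Build 1.
Build 4: 0→6
Build 2: 6→15
Build 3: 15→23
Build 1: 23→28
Sum = 6+15+23+28 = 72.
LPT (decreasing processing time): Build 2 Build 3 Build 4 Build 1.
Build 2: 0→9
Build 3: 9→17
Build 4: 17→23
Build 1: 23→28
Sum = 9+17+23+28 = 77.
Difference = 72 − 77 = -5.

-5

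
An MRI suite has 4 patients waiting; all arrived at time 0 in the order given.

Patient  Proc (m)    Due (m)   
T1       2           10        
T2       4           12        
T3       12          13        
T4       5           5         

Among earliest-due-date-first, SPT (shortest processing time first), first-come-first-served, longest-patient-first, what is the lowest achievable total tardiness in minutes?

10

EDD (increasing due date): T4 T1 T2 T3.
T4: 0→5, due 5, tardiness 0
T1: 5→7, due 10, tardiness 0
T2: 7→11, due 12, tardiness 0
T3: 11→23, due 13, tardiness 10
Sum = 0+0+0+10 = 10.
SPT (increasing processing time): T1 T2 T4 T3.
T1: 0→2, due 10, tardiness 0
T2: 2→6, due 12, tardiness 0
T4: 6→11, due 5, tardiness 6
T3: 11→23, due 13, tardiness 10
Sum = 0+0+6+10 = 16.
FIFO (arrival order): T1 T2 T3 T4.
T1: 0→2, due 10, tardiness 0
T2: 2→6, due 12, tardiness 0
T3: 6→18, due 13, tardiness 5
T4: 18→23, due 5, tardiness 18
Sum = 0+0+5+18 = 23.
LPT (decreasing processing time): T3 T4 T2 T1.
T3: 0→12, due 13, tardiness 0
T4: 12→17, due 5, tardiness 12
T2: 17→21, due 12, tardiness 9
T1: 21→23, due 10, tardiness 13
Sum = 0+12+9+13 = 34.
EDD 10, SPT 16, FIFO 23, LPT 34 → minimum 10.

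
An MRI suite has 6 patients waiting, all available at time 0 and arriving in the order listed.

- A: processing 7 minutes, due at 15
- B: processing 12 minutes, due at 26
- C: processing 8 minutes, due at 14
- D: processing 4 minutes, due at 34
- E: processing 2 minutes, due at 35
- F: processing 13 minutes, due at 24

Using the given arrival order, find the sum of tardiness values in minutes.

35

FIFO (arrival order): A B C D E F.
A: 0→7, due 15, tardiness 0
B: 7→19, due 26, tardiness 0
C: 19→27, due 14, tardiness 13
D: 27→31, due 34, tardiness 0
E: 31→33, due 35, tardiness 0
F: 33→46, due 24, tardiness 22
Sum = 0+0+13+0+0+22 = 35.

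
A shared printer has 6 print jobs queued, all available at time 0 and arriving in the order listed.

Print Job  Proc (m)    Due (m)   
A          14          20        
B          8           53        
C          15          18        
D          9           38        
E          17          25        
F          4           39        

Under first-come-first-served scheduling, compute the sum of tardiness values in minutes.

93

FIFO (arrival order): A B C D E F.
A: 0→14, due 20, tardiness 0
B: 14→22, due 53, tardiness 0
C: 22→37, due 18, tardiness 19
D: 37→46, due 38, tardiness 8
E: 46→63, due 25, tardiness 38
F: 63→67, due 39, tardiness 28
Sum = 0+0+19+8+38+28 = 93.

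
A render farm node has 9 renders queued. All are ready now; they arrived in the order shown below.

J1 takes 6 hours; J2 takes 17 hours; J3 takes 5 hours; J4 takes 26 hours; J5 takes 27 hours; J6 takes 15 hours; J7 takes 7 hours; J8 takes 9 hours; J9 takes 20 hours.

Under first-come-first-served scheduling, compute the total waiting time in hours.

503

FIFO (arrival order): J1 J2 J3 J4 J5 J6 J7 J8 J9.
J1: waits 0, runs 0→6
J2: waits 6, runs 6→23
J3: waits 23, runs 23→28
J4: waits 28, runs 28→54
J5: waits 54, runs 54→81
J6: waits 81, runs 81→96
J7: waits 96, runs 96→103
J8: waits 103, runs 103→112
J9: waits 112, runs 112→132
Sum = 0+6+23+28+54+81+96+103+112 = 503.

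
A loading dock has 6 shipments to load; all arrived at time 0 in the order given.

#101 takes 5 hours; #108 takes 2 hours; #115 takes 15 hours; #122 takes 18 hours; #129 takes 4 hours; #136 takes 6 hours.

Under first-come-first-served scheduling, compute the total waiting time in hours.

FIFO (arrival order): #101 #108 #115 #122 #129 #136.
#101: waits 0, runs 0→5
#108: waits 5, runs 5→7
#115: waits 7, runs 7→22
#122: waits 22, runs 22→40
#129: waits 40, runs 40→44
#136: waits 44, runs 44→50
Sum = 0+5+7+22+40+44 = 118.

118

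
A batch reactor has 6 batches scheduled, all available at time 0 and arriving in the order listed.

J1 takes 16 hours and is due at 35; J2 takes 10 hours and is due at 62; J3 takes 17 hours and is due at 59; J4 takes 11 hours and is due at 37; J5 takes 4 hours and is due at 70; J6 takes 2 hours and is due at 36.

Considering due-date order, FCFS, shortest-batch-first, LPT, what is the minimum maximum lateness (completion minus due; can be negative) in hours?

-6

EDD (increasing due date): J1 J6 J4 J3 J2 J5.
J1: 0→16, due 35, lateness -19
J6: 16→18, due 36, lateness -18
J4: 18→29, due 37, lateness -8
J3: 29→46, due 59, lateness -13
J2: 46→56, due 62, lateness -6
J5: 56→60, due 70, lateness -10
Maximum = -6.
FIFO (arrival order): J1 J2 J3 J4 J5 J6.
J1: 0→16, due 35, lateness -19
J2: 16→26, due 62, lateness -36
J3: 26→43, due 59, lateness -16
J4: 43→54, due 37, lateness 17
J5: 54→58, due 70, lateness -12
J6: 58→60, due 36, lateness 24
Maximum = 24.
SPT (increasing processing time): J6 J5 J2 J4 J1 J3.
J6: 0→2, due 36, lateness -34
J5: 2→6, due 70, lateness -64
J2: 6→16, due 62, lateness -46
J4: 16→27, due 37, lateness -10
J1: 27→43, due 35, lateness 8
J3: 43→60, due 59, lateness 1
Maximum = 8.
LPT (decreasing processing time): J3 J1 J4 J2 J5 J6.
J3: 0→17, due 59, lateness -42
J1: 17→33, due 35, lateness -2
J4: 33→44, due 37, lateness 7
J2: 44→54, due 62, lateness -8
J5: 54→58, due 70, lateness -12
J6: 58→60, due 36, lateness 24
Maximum = 24.
EDD -6, FIFO 24, SPT 8, LPT 24 → minimum -6.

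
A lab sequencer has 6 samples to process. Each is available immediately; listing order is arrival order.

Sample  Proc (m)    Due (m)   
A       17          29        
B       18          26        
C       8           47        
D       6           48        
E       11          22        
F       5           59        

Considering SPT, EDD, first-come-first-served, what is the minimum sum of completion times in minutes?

SPT (increasing processing time): F D C E A B.
F: 0→5
D: 5→11
C: 11→19
E: 19→30
A: 30→47
B: 47→65
Sum = 5+11+19+30+47+65 = 177.
EDD (increasing due date): E B A C D F.
E: 0→11
B: 11→29
A: 29→46
C: 46→54
D: 54→60
F: 60→65
Sum = 11+29+46+54+60+65 = 265.
FIFO (arrival order): A B C D E F.
A: 0→17
B: 17→35
C: 35→43
D: 43→49
E: 49→60
F: 60→65
Sum = 17+35+43+49+60+65 = 269.
SPT 177, EDD 265, FIFO 269 → minimum 177.

177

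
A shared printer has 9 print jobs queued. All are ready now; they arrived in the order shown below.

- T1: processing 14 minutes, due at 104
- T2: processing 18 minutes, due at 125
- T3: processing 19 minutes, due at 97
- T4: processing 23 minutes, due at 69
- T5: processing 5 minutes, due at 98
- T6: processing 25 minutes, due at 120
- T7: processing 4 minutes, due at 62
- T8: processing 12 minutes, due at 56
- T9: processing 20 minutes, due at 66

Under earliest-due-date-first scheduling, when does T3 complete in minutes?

78

EDD (increasing due date): T8 T7 T9 T4 T3 T5 T1 T6 T2.
T8: 0→12
T7: 12→16
T9: 16→36
T4: 36→59
T3: 59→78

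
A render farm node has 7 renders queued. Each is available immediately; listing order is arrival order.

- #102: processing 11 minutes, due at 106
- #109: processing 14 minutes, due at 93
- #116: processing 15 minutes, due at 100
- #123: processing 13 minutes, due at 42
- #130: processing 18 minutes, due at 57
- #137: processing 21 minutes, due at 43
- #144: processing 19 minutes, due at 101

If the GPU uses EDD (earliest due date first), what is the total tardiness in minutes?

5

EDD (increasing due date): #123 #137 #130 #109 #116 #144 #102.
#123: 0→13, due 42, tardiness 0
#137: 13→34, due 43, tardiness 0
#130: 34→52, due 57, tardiness 0
#109: 52→66, due 93, tardiness 0
#116: 66→81, due 100, tardiness 0
#144: 81→100, due 101, tardiness 0
#102: 100→111, due 106, tardiness 5
Sum = 0+0+0+0+0+0+5 = 5.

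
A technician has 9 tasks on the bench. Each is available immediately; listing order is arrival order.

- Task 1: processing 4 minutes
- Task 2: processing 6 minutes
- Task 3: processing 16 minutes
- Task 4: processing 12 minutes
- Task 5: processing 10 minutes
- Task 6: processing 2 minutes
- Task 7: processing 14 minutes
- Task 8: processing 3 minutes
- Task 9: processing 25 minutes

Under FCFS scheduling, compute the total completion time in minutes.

FIFO (arrival order): Task 1 Task 2 Task 3 Task 4 Task 5 Task 6 Task 7 Task 8 Task 9.
Task 1: 0→4
Task 2: 4→10
Task 3: 10→26
Task 4: 26→38
Task 5: 38→48
Task 6: 48→50
Task 7: 50→64
Task 8: 64→67
Task 9: 67→92
Sum = 4+10+26+38+48+50+64+67+92 = 399.

399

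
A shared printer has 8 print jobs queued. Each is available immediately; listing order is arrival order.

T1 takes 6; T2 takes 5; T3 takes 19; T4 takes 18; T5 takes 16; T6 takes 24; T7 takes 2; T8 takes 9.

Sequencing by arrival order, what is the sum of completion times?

FIFO (arrival order): T1 T2 T3 T4 T5 T6 T7 T8.
T1: 0→6
T2: 6→11
T3: 11→30
T4: 30→48
T5: 48→64
T6: 64→88
T7: 88→90
T8: 90→99
Sum = 6+11+30+48+64+88+90+99 = 436.

436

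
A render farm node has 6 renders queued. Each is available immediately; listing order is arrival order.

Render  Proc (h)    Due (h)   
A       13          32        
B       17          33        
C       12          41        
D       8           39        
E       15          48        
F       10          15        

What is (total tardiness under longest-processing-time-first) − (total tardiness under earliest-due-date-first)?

LPT (decreasing processing time): B E A C F D.
B: 0→17, due 33, tardiness 0
E: 17→32, due 48, tardiness 0
A: 32→45, due 32, tardiness 13
C: 45→57, due 41, tardiness 16
F: 57→67, due 15, tardiness 52
D: 67→75, due 39, tardiness 36
Sum = 0+0+13+16+52+36 = 117.
EDD (increasing due date): F A B D C E.
F: 0→10, due 15, tardiness 0
A: 10→23, due 32, tardiness 0
B: 23→40, due 33, tardiness 7
D: 40→48, due 39, tardiness 9
C: 48→60, due 41, tardiness 19
E: 60→75, due 48, tardiness 27
Sum = 0+0+7+9+19+27 = 62.
Difference = 117 − 62 = 55.

55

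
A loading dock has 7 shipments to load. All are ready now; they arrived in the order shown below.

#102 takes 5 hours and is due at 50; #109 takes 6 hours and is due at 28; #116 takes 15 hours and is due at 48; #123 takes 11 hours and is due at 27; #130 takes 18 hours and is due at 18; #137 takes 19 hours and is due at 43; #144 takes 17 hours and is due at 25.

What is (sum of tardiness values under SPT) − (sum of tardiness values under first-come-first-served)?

-13

SPT (increasing processing time): #102 #109 #123 #116 #144 #130 #137.
#102: 0→5, due 50, tardiness 0
#109: 5→11, due 28, tardiness 0
#123: 11→22, due 27, tardiness 0
#116: 22→37, due 48, tardiness 0
#144: 37→54, due 25, tardiness 29
#130: 54→72, due 18, tardiness 54
#137: 72→91, due 43, tardiness 48
Sum = 0+0+0+0+29+54+48 = 131.
FIFO (arrival order): #102 #109 #116 #123 #130 #137 #144.
#102: 0→5, due 50, tardiness 0
#109: 5→11, due 28, tardiness 0
#116: 11→26, due 48, tardiness 0
#123: 26→37, due 27, tardiness 10
#130: 37→55, due 18, tardiness 37
#137: 55→74, due 43, tardiness 31
#144: 74→91, due 25, tardiness 66
Sum = 0+0+0+10+37+31+66 = 144.
Difference = 131 − 144 = -13.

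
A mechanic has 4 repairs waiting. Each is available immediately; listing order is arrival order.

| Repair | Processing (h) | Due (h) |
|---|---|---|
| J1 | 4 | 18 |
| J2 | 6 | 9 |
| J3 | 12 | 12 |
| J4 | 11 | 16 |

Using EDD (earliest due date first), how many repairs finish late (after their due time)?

EDD (increasing due date): J2 J3 J4 J1.
J2: 0→6, due 9, tardiness 0
J3: 6→18, due 12, tardiness 6
J4: 18→29, due 16, tardiness 13
J1: 29→33, due 18, tardiness 15
Late repairs: 3.

3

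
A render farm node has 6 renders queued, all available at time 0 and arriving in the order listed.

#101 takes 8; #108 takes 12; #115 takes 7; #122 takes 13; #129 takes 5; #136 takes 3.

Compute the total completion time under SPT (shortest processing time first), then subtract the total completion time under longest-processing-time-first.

-72

SPT (increasing processing time): #136 #129 #115 #101 #108 #122.
#136: 0→3
#129: 3→8
#115: 8→15
#101: 15→23
#108: 23→35
#122: 35→48
Sum = 3+8+15+23+35+48 = 132.
LPT (decreasing processing time): #122 #108 #101 #115 #129 #136.
#122: 0→13
#108: 13→25
#101: 25→33
#115: 33→40
#129: 40→45
#136: 45→48
Sum = 13+25+33+40+45+48 = 204.
Difference = 132 − 204 = -72.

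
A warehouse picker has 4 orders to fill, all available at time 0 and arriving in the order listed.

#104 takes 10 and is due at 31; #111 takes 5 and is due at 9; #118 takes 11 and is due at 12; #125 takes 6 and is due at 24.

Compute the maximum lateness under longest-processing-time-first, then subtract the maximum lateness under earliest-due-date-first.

19

LPT (decreasing processing time): #118 #104 #125 #111.
#118: 0→11, due 12, lateness -1
#104: 11→21, due 31, lateness -10
#125: 21→27, due 24, lateness 3
#111: 27→32, due 9, lateness 23
Maximum = 23.
EDD (increasing due date): #111 #118 #125 #104.
#111: 0→5, due 9, lateness -4
#118: 5→16, due 12, lateness 4
#125: 16→22, due 24, lateness -2
#104: 22→32, due 31, lateness 1
Maximum = 4.
Difference = 23 − 4 = 19.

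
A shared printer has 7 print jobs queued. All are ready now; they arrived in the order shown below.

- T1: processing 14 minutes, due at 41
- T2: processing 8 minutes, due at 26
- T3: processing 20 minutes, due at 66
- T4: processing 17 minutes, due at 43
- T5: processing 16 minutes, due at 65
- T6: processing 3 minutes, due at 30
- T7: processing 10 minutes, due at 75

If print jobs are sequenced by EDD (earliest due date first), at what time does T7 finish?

EDD (increasing due date): T2 T6 T1 T4 T5 T3 T7.
T2: 0→8
T6: 8→11
T1: 11→25
T4: 25→42
T5: 42→58
T3: 58→78
T7: 78→88

88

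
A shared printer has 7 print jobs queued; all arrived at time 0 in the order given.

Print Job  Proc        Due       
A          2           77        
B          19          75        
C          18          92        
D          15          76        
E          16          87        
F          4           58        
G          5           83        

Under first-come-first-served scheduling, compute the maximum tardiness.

FIFO (arrival order): A B C D E F G.
A: 0→2, due 77, tardiness 0
B: 2→21, due 75, tardiness 0
C: 21→39, due 92, tardiness 0
D: 39→54, due 76, tardiness 0
E: 54→70, due 87, tardiness 0
F: 70→74, due 58, tardiness 16
G: 74→79, due 83, tardiness 0
Maximum = 16.

16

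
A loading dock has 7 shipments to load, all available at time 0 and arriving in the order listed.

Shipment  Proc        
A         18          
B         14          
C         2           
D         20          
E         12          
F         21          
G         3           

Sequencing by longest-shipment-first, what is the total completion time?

LPT (decreasing processing time): F D A B E G C.
F: 0→21
D: 21→41
A: 41→59
B: 59→73
E: 73→85
G: 85→88
C: 88→90
Sum = 21+41+59+73+85+88+90 = 457.

457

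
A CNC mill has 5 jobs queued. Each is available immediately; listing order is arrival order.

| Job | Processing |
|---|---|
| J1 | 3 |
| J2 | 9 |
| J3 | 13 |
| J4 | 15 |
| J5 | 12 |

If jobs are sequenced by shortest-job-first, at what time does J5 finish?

24

SPT (increasing processing time): J1 J2 J5 J3 J4.
J1: 0→3
J2: 3→12
J5: 12→24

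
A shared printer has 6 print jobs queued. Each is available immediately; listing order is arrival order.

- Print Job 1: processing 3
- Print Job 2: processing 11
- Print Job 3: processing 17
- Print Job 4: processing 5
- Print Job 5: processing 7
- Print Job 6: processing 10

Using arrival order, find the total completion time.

FIFO (arrival order): Print Job 1 Print Job 2 Print Job 3 Print Job 4 Print Job 5 Print Job 6.
Print Job 1: 0→3
Print Job 2: 3→14
Print Job 3: 14→31
Print Job 4: 31→36
Print Job 5: 36→43
Print Job 6: 43→53
Sum = 3+14+31+36+43+53 = 180.

180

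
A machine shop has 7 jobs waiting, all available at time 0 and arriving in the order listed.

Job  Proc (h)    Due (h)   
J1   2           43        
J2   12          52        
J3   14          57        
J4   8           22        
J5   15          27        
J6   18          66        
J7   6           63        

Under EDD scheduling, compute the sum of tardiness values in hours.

9

EDD (increasing due date): J4 J5 J1 J2 J3 J7 J6.
J4: 0→8, due 22, tardiness 0
J5: 8→23, due 27, tardiness 0
J1: 23→25, due 43, tardiness 0
J2: 25→37, due 52, tardiness 0
J3: 37→51, due 57, tardiness 0
J7: 51→57, due 63, tardiness 0
J6: 57→75, due 66, tardiness 9
Sum = 0+0+0+0+0+0+9 = 9.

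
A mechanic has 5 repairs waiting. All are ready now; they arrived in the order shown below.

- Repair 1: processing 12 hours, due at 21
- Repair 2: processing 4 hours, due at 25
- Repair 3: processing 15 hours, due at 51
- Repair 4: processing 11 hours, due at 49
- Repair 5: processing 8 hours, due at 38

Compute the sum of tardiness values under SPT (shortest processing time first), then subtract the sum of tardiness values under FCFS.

2

SPT (increasing processing time): Repair 2 Repair 5 Repair 4 Repair 1 Repair 3.
Repair 2: 0→4, due 25, tardiness 0
Repair 5: 4→12, due 38, tardiness 0
Repair 4: 12→23, due 49, tardiness 0
Repair 1: 23→35, due 21, tardiness 14
Repair 3: 35→50, due 51, tardiness 0
Sum = 0+0+0+14+0 = 14.
FIFO (arrival order): Repair 1 Repair 2 Repair 3 Repair 4 Repair 5.
Repair 1: 0→12, due 21, tardiness 0
Repair 2: 12→16, due 25, tardiness 0
Repair 3: 16→31, due 51, tardiness 0
Repair 4: 31→42, due 49, tardiness 0
Repair 5: 42→50, due 38, tardiness 12
Sum = 0+0+0+0+12 = 12.
Difference = 14 − 12 = 2.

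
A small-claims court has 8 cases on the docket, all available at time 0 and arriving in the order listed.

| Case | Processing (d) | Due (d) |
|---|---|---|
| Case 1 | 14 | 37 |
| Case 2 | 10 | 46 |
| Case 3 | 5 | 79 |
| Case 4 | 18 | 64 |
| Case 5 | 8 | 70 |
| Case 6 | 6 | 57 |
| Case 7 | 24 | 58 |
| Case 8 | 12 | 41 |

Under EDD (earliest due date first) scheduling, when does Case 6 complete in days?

EDD (increasing due date): Case 1 Case 8 Case 2 Case 6 Case 7 Case 4 Case 5 Case 3.
Case 1: 0→14
Case 8: 14→26
Case 2: 26→36
Case 6: 36→42

42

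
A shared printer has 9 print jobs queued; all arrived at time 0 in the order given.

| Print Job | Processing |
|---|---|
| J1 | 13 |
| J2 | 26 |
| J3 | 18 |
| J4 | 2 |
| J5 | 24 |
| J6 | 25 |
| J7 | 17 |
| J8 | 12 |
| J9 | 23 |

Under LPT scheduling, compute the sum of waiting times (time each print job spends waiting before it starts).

LPT (decreasing processing time): J2 J6 J5 J9 J3 J7 J1 J8 J4.
J2: waits 0, runs 0→26
J6: waits 26, runs 26→51
J5: waits 51, runs 51→75
J9: waits 75, runs 75→98
J3: waits 98, runs 98→116
J7: waits 116, runs 116→133
J1: waits 133, runs 133→146
J8: waits 146, runs 146→158
J4: waits 158, runs 158→160
Sum = 0+26+51+75+98+116+133+146+158 = 803.

803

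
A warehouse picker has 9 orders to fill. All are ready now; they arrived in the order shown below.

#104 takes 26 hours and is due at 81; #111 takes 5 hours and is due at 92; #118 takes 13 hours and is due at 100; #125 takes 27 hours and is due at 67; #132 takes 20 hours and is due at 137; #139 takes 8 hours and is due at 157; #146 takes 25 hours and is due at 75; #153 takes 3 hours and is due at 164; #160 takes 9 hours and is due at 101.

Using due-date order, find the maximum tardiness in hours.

EDD (increasing due date): #125 #146 #104 #111 #118 #160 #132 #139 #153.
#125: 0→27, due 67, tardiness 0
#146: 27→52, due 75, tardiness 0
#104: 52→78, due 81, tardiness 0
#111: 78→83, due 92, tardiness 0
#118: 83→96, due 100, tardiness 0
#160: 96→105, due 101, tardiness 4
#132: 105→125, due 137, tardiness 0
#139: 125→133, due 157, tardiness 0
#153: 133→136, due 164, tardiness 0
Maximum = 4.

4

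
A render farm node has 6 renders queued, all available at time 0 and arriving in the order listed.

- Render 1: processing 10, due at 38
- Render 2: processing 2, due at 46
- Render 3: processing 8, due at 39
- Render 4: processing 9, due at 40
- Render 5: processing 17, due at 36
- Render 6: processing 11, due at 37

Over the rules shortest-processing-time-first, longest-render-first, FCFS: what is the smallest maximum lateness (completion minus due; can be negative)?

SPT (increasing processing time): Render 2 Render 3 Render 4 Render 1 Render 6 Render 5.
Render 2: 0→2, due 46, lateness -44
Render 3: 2→10, due 39, lateness -29
Render 4: 10→19, due 40, lateness -21
Render 1: 19→29, due 38, lateness -9
Render 6: 29→40, due 37, lateness 3
Render 5: 40→57, due 36, lateness 21
Maximum = 21.
LPT (decreasing processing time): Render 5 Render 6 Render 1 Render 4 Render 3 Render 2.
Render 5: 0→17, due 36, lateness -19
Render 6: 17→28, due 37, lateness -9
Render 1: 28→38, due 38, lateness 0
Render 4: 38→47, due 40, lateness 7
Render 3: 47→55, due 39, lateness 16
Render 2: 55→57, due 46, lateness 11
Maximum = 16.
FIFO (arrival order): Render 1 Render 2 Render 3 Render 4 Render 5 Render 6.
Render 1: 0→10, due 38, lateness -28
Render 2: 10→12, due 46, lateness -34
Render 3: 12→20, due 39, lateness -19
Render 4: 20→29, due 40, lateness -11
Render 5: 29→46, due 36, lateness 10
Render 6: 46→57, due 37, lateness 20
Maximum = 20.
SPT 21, LPT 16, FIFO 20 → minimum 16.

16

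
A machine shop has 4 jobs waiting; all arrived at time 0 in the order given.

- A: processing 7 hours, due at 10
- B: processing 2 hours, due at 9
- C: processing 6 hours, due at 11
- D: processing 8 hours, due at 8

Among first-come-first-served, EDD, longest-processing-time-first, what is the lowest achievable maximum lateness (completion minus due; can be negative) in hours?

12

FIFO (arrival order): A B C D.
A: 0→7, due 10, lateness -3
B: 7→9, due 9, lateness 0
C: 9→15, due 11, lateness 4
D: 15→23, due 8, lateness 15
Maximum = 15.
EDD (increasing due date): D B A C.
D: 0→8, due 8, lateness 0
B: 8→10, due 9, lateness 1
A: 10→17, due 10, lateness 7
C: 17→23, due 11, lateness 12
Maximum = 12.
LPT (decreasing processing time): D A C B.
D: 0→8, due 8, lateness 0
A: 8→15, due 10, lateness 5
C: 15→21, due 11, lateness 10
B: 21→23, due 9, lateness 14
Maximum = 14.
FIFO 15, EDD 12, LPT 14 → minimum 12.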